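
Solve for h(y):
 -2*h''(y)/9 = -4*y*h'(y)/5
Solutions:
 h(y) = C1 + C2*erfi(3*sqrt(5)*y/5)


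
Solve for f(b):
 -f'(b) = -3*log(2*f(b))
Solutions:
 -Integral(1/(log(_y) + log(2)), (_y, f(b)))/3 = C1 - b


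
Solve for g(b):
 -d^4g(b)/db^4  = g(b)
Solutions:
 g(b) = (C1*sin(sqrt(2)*b/2) + C2*cos(sqrt(2)*b/2))*exp(-sqrt(2)*b/2) + (C3*sin(sqrt(2)*b/2) + C4*cos(sqrt(2)*b/2))*exp(sqrt(2)*b/2)


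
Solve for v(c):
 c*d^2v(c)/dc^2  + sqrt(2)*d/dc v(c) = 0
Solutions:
 v(c) = C1 + C2*c^(1 - sqrt(2))


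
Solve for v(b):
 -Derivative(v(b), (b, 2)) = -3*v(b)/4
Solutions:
 v(b) = C1*exp(-sqrt(3)*b/2) + C2*exp(sqrt(3)*b/2)


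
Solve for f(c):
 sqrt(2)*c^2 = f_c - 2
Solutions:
 f(c) = C1 + sqrt(2)*c^3/3 + 2*c


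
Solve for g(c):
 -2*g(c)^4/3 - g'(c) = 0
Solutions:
 g(c) = (-1 - sqrt(3)*I)*(1/(C1 + 2*c))^(1/3)/2
 g(c) = (-1 + sqrt(3)*I)*(1/(C1 + 2*c))^(1/3)/2
 g(c) = (1/(C1 + 2*c))^(1/3)


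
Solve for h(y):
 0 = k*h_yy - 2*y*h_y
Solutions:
 h(y) = C1 + C2*erf(y*sqrt(-1/k))/sqrt(-1/k)


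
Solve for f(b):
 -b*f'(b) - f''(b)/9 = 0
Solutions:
 f(b) = C1 + C2*erf(3*sqrt(2)*b/2)


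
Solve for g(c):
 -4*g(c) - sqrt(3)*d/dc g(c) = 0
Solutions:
 g(c) = C1*exp(-4*sqrt(3)*c/3)


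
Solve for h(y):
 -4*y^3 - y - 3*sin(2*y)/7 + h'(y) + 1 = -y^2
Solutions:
 h(y) = C1 + y^4 - y^3/3 + y^2/2 - y - 3*cos(2*y)/14


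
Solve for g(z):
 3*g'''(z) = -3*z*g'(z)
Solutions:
 g(z) = C1 + Integral(C2*airyai(-z) + C3*airybi(-z), z)


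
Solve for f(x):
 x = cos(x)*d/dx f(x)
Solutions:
 f(x) = C1 + Integral(x/cos(x), x)


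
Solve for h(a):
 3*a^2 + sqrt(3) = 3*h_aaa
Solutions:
 h(a) = C1 + C2*a + C3*a^2 + a^5/60 + sqrt(3)*a^3/18


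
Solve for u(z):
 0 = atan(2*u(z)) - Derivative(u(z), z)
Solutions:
 Integral(1/atan(2*_y), (_y, u(z))) = C1 + z


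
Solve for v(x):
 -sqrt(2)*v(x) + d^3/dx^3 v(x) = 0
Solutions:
 v(x) = C3*exp(2^(1/6)*x) + (C1*sin(2^(1/6)*sqrt(3)*x/2) + C2*cos(2^(1/6)*sqrt(3)*x/2))*exp(-2^(1/6)*x/2)


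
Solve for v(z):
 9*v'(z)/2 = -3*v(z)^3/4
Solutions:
 v(z) = -sqrt(3)*sqrt(-1/(C1 - z))
 v(z) = sqrt(3)*sqrt(-1/(C1 - z))


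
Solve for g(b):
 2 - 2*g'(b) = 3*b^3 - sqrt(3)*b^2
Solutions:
 g(b) = C1 - 3*b^4/8 + sqrt(3)*b^3/6 + b


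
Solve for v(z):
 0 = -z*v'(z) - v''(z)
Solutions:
 v(z) = C1 + C2*erf(sqrt(2)*z/2)


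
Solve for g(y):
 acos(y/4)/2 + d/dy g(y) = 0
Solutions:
 g(y) = C1 - y*acos(y/4)/2 + sqrt(16 - y^2)/2


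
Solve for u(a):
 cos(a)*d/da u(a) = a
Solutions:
 u(a) = C1 + Integral(a/cos(a), a)


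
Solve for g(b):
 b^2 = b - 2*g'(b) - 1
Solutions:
 g(b) = C1 - b^3/6 + b^2/4 - b/2


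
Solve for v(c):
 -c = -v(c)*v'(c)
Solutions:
 v(c) = -sqrt(C1 + c^2)
 v(c) = sqrt(C1 + c^2)


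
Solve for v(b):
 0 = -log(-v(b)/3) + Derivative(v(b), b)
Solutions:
 -Integral(1/(log(-_y) - log(3)), (_y, v(b))) = C1 - b


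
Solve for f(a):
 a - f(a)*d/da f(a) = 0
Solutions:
 f(a) = -sqrt(C1 + a^2)
 f(a) = sqrt(C1 + a^2)


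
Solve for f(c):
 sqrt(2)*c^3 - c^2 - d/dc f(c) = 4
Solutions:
 f(c) = C1 + sqrt(2)*c^4/4 - c^3/3 - 4*c


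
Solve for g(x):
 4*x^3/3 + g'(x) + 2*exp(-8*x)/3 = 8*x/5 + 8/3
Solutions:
 g(x) = C1 - x^4/3 + 4*x^2/5 + 8*x/3 + exp(-8*x)/12


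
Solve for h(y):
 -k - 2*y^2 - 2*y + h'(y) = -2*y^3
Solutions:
 h(y) = C1 + k*y - y^4/2 + 2*y^3/3 + y^2


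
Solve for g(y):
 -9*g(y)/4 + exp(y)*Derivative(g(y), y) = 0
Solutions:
 g(y) = C1*exp(-9*exp(-y)/4)


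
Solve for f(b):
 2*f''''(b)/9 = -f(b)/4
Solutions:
 f(b) = (C1*sin(2^(3/4)*sqrt(3)*b/4) + C2*cos(2^(3/4)*sqrt(3)*b/4))*exp(-2^(3/4)*sqrt(3)*b/4) + (C3*sin(2^(3/4)*sqrt(3)*b/4) + C4*cos(2^(3/4)*sqrt(3)*b/4))*exp(2^(3/4)*sqrt(3)*b/4)


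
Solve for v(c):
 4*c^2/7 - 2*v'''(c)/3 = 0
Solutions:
 v(c) = C1 + C2*c + C3*c^2 + c^5/70


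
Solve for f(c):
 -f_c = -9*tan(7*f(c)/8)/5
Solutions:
 f(c) = -8*asin(C1*exp(63*c/40))/7 + 8*pi/7
 f(c) = 8*asin(C1*exp(63*c/40))/7


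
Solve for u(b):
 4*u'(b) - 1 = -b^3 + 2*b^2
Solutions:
 u(b) = C1 - b^4/16 + b^3/6 + b/4


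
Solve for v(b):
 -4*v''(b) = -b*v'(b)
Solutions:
 v(b) = C1 + C2*erfi(sqrt(2)*b/4)


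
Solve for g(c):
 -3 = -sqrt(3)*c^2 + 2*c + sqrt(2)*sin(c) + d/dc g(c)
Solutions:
 g(c) = C1 + sqrt(3)*c^3/3 - c^2 - 3*c + sqrt(2)*cos(c)


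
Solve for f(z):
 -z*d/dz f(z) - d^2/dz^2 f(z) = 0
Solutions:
 f(z) = C1 + C2*erf(sqrt(2)*z/2)


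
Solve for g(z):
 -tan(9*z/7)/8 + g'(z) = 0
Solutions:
 g(z) = C1 - 7*log(cos(9*z/7))/72


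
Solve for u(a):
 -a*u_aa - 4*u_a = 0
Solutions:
 u(a) = C1 + C2/a^3


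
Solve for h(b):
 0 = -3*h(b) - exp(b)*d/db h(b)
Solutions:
 h(b) = C1*exp(3*exp(-b))


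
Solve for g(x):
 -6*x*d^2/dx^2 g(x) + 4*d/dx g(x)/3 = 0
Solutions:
 g(x) = C1 + C2*x^(11/9)


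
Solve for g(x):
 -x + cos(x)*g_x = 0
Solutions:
 g(x) = C1 + Integral(x/cos(x), x)


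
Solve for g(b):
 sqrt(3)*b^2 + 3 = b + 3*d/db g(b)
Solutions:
 g(b) = C1 + sqrt(3)*b^3/9 - b^2/6 + b


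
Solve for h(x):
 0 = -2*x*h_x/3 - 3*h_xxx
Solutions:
 h(x) = C1 + Integral(C2*airyai(-6^(1/3)*x/3) + C3*airybi(-6^(1/3)*x/3), x)


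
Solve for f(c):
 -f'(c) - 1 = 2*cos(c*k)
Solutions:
 f(c) = C1 - c - 2*sin(c*k)/k


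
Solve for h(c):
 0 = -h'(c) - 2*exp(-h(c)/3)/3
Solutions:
 h(c) = 3*log(C1 - 2*c/9)


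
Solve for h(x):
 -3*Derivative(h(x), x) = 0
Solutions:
 h(x) = C1


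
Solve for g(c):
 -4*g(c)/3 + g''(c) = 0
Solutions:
 g(c) = C1*exp(-2*sqrt(3)*c/3) + C2*exp(2*sqrt(3)*c/3)


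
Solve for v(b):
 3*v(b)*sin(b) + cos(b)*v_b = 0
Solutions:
 v(b) = C1*cos(b)^3


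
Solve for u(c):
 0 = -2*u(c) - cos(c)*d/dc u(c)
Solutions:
 u(c) = C1*(sin(c) - 1)/(sin(c) + 1)


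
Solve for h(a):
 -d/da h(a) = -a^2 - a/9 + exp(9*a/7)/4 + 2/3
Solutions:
 h(a) = C1 + a^3/3 + a^2/18 - 2*a/3 - 7*exp(9*a/7)/36


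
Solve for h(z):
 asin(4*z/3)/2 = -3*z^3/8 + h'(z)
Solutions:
 h(z) = C1 + 3*z^4/32 + z*asin(4*z/3)/2 + sqrt(9 - 16*z^2)/8


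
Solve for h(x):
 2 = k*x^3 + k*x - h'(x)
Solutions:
 h(x) = C1 + k*x^4/4 + k*x^2/2 - 2*x


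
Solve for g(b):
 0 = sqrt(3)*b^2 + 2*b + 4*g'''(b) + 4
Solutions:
 g(b) = C1 + C2*b + C3*b^2 - sqrt(3)*b^5/240 - b^4/48 - b^3/6


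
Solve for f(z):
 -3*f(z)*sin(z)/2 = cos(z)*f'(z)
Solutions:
 f(z) = C1*cos(z)^(3/2)


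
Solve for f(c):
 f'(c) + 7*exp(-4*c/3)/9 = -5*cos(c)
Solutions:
 f(c) = C1 - 5*sin(c) + 7*exp(-4*c/3)/12


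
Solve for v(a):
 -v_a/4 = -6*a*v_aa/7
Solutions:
 v(a) = C1 + C2*a^(31/24)


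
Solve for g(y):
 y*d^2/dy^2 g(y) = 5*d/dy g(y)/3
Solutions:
 g(y) = C1 + C2*y^(8/3)


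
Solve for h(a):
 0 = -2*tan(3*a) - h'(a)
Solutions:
 h(a) = C1 + 2*log(cos(3*a))/3


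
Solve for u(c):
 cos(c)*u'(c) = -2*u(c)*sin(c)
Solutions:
 u(c) = C1*cos(c)^2


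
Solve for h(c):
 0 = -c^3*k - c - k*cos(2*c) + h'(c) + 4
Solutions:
 h(c) = C1 + c^4*k/4 + c^2/2 - 4*c + k*sin(2*c)/2


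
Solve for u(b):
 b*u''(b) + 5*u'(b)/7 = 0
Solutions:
 u(b) = C1 + C2*b^(2/7)


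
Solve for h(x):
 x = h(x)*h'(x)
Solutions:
 h(x) = -sqrt(C1 + x^2)
 h(x) = sqrt(C1 + x^2)


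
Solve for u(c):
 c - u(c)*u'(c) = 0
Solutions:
 u(c) = -sqrt(C1 + c^2)
 u(c) = sqrt(C1 + c^2)


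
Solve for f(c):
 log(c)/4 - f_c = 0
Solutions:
 f(c) = C1 + c*log(c)/4 - c/4


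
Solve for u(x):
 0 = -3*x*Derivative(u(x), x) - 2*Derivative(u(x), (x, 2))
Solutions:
 u(x) = C1 + C2*erf(sqrt(3)*x/2)


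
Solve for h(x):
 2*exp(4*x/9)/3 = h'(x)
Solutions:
 h(x) = C1 + 3*exp(4*x/9)/2


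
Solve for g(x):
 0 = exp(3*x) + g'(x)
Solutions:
 g(x) = C1 - exp(3*x)/3


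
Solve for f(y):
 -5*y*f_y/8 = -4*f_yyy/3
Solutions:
 f(y) = C1 + Integral(C2*airyai(30^(1/3)*y/4) + C3*airybi(30^(1/3)*y/4), y)


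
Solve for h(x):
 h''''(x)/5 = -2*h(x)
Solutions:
 h(x) = (C1*sin(2^(3/4)*5^(1/4)*x/2) + C2*cos(2^(3/4)*5^(1/4)*x/2))*exp(-2^(3/4)*5^(1/4)*x/2) + (C3*sin(2^(3/4)*5^(1/4)*x/2) + C4*cos(2^(3/4)*5^(1/4)*x/2))*exp(2^(3/4)*5^(1/4)*x/2)


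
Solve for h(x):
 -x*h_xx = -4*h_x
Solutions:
 h(x) = C1 + C2*x^5


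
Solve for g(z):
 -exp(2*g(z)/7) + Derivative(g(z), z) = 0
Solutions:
 g(z) = 7*log(-sqrt(-1/(C1 + z))) - 7*log(2) + 7*log(14)/2
 g(z) = 7*log(-1/(C1 + z))/2 - 7*log(2) + 7*log(14)/2


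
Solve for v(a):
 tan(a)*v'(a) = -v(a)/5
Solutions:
 v(a) = C1/sin(a)^(1/5)


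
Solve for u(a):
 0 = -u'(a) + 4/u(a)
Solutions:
 u(a) = -sqrt(C1 + 8*a)
 u(a) = sqrt(C1 + 8*a)


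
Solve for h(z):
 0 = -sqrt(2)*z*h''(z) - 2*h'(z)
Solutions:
 h(z) = C1 + C2*z^(1 - sqrt(2))


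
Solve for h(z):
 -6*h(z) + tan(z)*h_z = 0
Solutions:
 h(z) = C1*sin(z)^6


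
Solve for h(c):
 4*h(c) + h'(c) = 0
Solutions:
 h(c) = C1*exp(-4*c)


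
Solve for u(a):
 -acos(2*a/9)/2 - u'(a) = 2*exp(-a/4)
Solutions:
 u(a) = C1 - a*acos(2*a/9)/2 + sqrt(81 - 4*a^2)/4 + 8*exp(-a/4)


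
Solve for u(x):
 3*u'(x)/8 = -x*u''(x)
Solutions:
 u(x) = C1 + C2*x^(5/8)


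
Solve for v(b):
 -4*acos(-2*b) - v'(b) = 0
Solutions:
 v(b) = C1 - 4*b*acos(-2*b) - 2*sqrt(1 - 4*b^2)


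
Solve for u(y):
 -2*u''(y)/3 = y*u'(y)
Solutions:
 u(y) = C1 + C2*erf(sqrt(3)*y/2)


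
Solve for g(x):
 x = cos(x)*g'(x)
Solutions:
 g(x) = C1 + Integral(x/cos(x), x)


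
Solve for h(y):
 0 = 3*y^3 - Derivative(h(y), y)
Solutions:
 h(y) = C1 + 3*y^4/4


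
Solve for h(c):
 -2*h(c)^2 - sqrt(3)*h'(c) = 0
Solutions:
 h(c) = 3/(C1 + 2*sqrt(3)*c)


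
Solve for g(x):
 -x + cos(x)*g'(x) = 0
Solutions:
 g(x) = C1 + Integral(x/cos(x), x)


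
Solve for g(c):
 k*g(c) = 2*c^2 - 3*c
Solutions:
 g(c) = c*(2*c - 3)/k


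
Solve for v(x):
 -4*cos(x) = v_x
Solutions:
 v(x) = C1 - 4*sin(x)


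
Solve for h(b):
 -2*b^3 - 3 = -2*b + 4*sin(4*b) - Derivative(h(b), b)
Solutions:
 h(b) = C1 + b^4/2 - b^2 + 3*b - cos(4*b)


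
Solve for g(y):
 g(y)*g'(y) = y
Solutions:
 g(y) = -sqrt(C1 + y^2)
 g(y) = sqrt(C1 + y^2)


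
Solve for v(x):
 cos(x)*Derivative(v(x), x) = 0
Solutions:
 v(x) = C1


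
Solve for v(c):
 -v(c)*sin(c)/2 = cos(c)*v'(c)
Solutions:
 v(c) = C1*sqrt(cos(c))


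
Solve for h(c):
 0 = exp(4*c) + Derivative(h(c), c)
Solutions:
 h(c) = C1 - exp(4*c)/4


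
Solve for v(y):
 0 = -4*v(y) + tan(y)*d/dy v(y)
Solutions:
 v(y) = C1*sin(y)^4


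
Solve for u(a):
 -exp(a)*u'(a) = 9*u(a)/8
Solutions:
 u(a) = C1*exp(9*exp(-a)/8)


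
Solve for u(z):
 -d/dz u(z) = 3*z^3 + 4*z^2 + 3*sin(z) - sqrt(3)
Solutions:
 u(z) = C1 - 3*z^4/4 - 4*z^3/3 + sqrt(3)*z + 3*cos(z)


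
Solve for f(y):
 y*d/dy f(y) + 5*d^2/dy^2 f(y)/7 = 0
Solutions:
 f(y) = C1 + C2*erf(sqrt(70)*y/10)


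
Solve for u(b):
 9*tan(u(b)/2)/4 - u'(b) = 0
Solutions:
 u(b) = -2*asin(C1*exp(9*b/8)) + 2*pi
 u(b) = 2*asin(C1*exp(9*b/8))


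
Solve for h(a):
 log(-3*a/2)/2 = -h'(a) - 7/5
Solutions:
 h(a) = C1 - a*log(-a)/2 + a*(-log(3) - 9/10 + log(6)/2)


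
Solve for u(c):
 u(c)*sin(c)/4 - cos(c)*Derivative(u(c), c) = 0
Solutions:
 u(c) = C1/cos(c)^(1/4)


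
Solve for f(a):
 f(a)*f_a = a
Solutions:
 f(a) = -sqrt(C1 + a^2)
 f(a) = sqrt(C1 + a^2)


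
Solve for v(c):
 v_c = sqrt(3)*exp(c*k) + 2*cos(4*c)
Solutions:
 v(c) = C1 + sin(4*c)/2 + sqrt(3)*exp(c*k)/k


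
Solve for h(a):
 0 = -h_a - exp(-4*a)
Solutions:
 h(a) = C1 + exp(-4*a)/4


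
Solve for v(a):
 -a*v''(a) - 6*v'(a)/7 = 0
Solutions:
 v(a) = C1 + C2*a^(1/7)


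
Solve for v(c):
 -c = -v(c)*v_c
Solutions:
 v(c) = -sqrt(C1 + c^2)
 v(c) = sqrt(C1 + c^2)


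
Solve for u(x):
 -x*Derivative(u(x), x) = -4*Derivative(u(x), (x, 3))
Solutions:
 u(x) = C1 + Integral(C2*airyai(2^(1/3)*x/2) + C3*airybi(2^(1/3)*x/2), x)


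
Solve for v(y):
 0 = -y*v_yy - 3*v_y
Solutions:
 v(y) = C1 + C2/y^2


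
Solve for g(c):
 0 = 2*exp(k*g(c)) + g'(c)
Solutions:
 g(c) = Piecewise((log(1/(C1*k + 2*c*k))/k, Ne(k, 0)), (nan, True))
 g(c) = Piecewise((C1 - 2*c, Eq(k, 0)), (nan, True))


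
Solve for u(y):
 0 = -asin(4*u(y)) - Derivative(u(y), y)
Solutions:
 Integral(1/asin(4*_y), (_y, u(y))) = C1 - y


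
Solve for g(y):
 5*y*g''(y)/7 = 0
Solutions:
 g(y) = C1 + C2*y


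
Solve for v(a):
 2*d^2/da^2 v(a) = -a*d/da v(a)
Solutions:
 v(a) = C1 + C2*erf(a/2)


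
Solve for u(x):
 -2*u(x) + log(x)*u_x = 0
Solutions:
 u(x) = C1*exp(2*li(x))


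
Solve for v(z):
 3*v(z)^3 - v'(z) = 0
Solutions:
 v(z) = -sqrt(2)*sqrt(-1/(C1 + 3*z))/2
 v(z) = sqrt(2)*sqrt(-1/(C1 + 3*z))/2


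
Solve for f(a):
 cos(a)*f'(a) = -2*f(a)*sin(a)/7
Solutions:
 f(a) = C1*cos(a)^(2/7)


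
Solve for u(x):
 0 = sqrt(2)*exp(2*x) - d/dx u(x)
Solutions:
 u(x) = C1 + sqrt(2)*exp(2*x)/2


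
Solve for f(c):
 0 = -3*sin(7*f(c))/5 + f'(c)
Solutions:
 -3*c/5 + log(cos(7*f(c)) - 1)/14 - log(cos(7*f(c)) + 1)/14 = C1


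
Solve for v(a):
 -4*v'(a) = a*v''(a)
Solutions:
 v(a) = C1 + C2/a^3


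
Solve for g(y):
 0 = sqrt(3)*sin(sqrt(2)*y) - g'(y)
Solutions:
 g(y) = C1 - sqrt(6)*cos(sqrt(2)*y)/2


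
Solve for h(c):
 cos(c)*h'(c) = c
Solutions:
 h(c) = C1 + Integral(c/cos(c), c)


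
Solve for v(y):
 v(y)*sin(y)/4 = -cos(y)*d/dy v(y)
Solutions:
 v(y) = C1*cos(y)^(1/4)


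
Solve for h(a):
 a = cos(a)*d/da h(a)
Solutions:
 h(a) = C1 + Integral(a/cos(a), a)


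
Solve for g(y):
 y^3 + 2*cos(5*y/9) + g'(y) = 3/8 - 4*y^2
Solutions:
 g(y) = C1 - y^4/4 - 4*y^3/3 + 3*y/8 - 18*sin(5*y/9)/5


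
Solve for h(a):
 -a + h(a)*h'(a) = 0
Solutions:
 h(a) = -sqrt(C1 + a^2)
 h(a) = sqrt(C1 + a^2)


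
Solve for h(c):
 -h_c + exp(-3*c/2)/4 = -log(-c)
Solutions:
 h(c) = C1 + c*log(-c) - c - exp(-3*c/2)/6


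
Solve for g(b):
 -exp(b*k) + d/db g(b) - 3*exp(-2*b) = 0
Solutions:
 g(b) = C1 - 3*exp(-2*b)/2 + exp(b*k)/k


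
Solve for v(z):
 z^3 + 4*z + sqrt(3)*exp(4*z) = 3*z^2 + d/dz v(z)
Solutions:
 v(z) = C1 + z^4/4 - z^3 + 2*z^2 + sqrt(3)*exp(4*z)/4


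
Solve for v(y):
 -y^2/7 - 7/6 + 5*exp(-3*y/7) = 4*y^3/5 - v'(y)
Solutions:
 v(y) = C1 + y^4/5 + y^3/21 + 7*y/6 + 35*exp(-3*y/7)/3


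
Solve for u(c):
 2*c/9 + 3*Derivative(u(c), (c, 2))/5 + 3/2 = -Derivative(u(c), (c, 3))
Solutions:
 u(c) = C1 + C2*c + C3*exp(-3*c/5) - 5*c^3/81 - 305*c^2/324


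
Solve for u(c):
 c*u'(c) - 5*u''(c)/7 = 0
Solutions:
 u(c) = C1 + C2*erfi(sqrt(70)*c/10)


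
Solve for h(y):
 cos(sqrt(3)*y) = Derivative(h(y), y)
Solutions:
 h(y) = C1 + sqrt(3)*sin(sqrt(3)*y)/3


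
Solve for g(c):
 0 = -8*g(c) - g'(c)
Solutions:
 g(c) = C1*exp(-8*c)


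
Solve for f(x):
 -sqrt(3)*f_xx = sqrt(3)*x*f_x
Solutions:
 f(x) = C1 + C2*erf(sqrt(2)*x/2)


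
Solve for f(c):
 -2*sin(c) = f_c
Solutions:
 f(c) = C1 + 2*cos(c)


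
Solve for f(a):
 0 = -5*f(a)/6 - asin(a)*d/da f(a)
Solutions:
 f(a) = C1*exp(-5*Integral(1/asin(a), a)/6)


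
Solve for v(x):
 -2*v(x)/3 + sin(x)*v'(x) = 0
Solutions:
 v(x) = C1*(cos(x) - 1)^(1/3)/(cos(x) + 1)^(1/3)


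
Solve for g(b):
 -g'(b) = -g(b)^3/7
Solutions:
 g(b) = -sqrt(14)*sqrt(-1/(C1 + b))/2
 g(b) = sqrt(14)*sqrt(-1/(C1 + b))/2


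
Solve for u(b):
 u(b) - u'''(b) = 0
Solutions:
 u(b) = C3*exp(b) + (C1*sin(sqrt(3)*b/2) + C2*cos(sqrt(3)*b/2))*exp(-b/2)


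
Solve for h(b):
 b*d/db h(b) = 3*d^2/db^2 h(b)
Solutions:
 h(b) = C1 + C2*erfi(sqrt(6)*b/6)


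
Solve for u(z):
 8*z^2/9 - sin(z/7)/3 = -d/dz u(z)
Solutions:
 u(z) = C1 - 8*z^3/27 - 7*cos(z/7)/3


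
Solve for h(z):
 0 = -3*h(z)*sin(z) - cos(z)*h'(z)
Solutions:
 h(z) = C1*cos(z)^3


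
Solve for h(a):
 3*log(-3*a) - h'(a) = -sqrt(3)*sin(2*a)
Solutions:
 h(a) = C1 + 3*a*log(-a) - 3*a + 3*a*log(3) - sqrt(3)*cos(2*a)/2


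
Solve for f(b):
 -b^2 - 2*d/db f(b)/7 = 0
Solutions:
 f(b) = C1 - 7*b^3/6


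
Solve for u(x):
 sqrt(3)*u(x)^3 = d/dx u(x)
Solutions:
 u(x) = -sqrt(2)*sqrt(-1/(C1 + sqrt(3)*x))/2
 u(x) = sqrt(2)*sqrt(-1/(C1 + sqrt(3)*x))/2


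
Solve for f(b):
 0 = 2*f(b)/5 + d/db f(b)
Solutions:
 f(b) = C1*exp(-2*b/5)


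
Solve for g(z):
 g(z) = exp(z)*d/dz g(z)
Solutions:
 g(z) = C1*exp(-exp(-z))


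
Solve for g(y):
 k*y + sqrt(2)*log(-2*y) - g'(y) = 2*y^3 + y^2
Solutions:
 g(y) = C1 + k*y^2/2 - y^4/2 - y^3/3 + sqrt(2)*y*log(-y) + sqrt(2)*y*(-1 + log(2))


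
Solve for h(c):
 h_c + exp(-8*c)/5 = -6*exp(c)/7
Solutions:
 h(c) = C1 - 6*exp(c)/7 + exp(-8*c)/40


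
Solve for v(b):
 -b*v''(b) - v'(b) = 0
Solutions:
 v(b) = C1 + C2*log(b)


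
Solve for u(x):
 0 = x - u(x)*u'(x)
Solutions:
 u(x) = -sqrt(C1 + x^2)
 u(x) = sqrt(C1 + x^2)


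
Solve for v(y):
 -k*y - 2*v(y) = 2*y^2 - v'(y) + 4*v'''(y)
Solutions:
 v(y) = C1*exp(3^(1/3)*y*(3^(1/3)/(sqrt(321) + 18)^(1/3) + (sqrt(321) + 18)^(1/3))/12)*sin(3^(1/6)*y*(-3^(2/3)*(sqrt(321) + 18)^(1/3) + 3/(sqrt(321) + 18)^(1/3))/12) + C2*exp(3^(1/3)*y*(3^(1/3)/(sqrt(321) + 18)^(1/3) + (sqrt(321) + 18)^(1/3))/12)*cos(3^(1/6)*y*(-3^(2/3)*(sqrt(321) + 18)^(1/3) + 3/(sqrt(321) + 18)^(1/3))/12) + C3*exp(-3^(1/3)*y*(3^(1/3)/(sqrt(321) + 18)^(1/3) + (sqrt(321) + 18)^(1/3))/6) - k*y/2 - k/4 - y^2 - y - 1/2


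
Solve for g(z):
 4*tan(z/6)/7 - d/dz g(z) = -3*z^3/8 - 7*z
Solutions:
 g(z) = C1 + 3*z^4/32 + 7*z^2/2 - 24*log(cos(z/6))/7


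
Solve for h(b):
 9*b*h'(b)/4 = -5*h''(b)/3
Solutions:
 h(b) = C1 + C2*erf(3*sqrt(30)*b/20)


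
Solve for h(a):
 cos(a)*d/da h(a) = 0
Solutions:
 h(a) = C1


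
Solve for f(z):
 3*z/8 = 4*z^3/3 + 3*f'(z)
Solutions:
 f(z) = C1 - z^4/9 + z^2/16


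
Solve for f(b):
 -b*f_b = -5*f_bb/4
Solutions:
 f(b) = C1 + C2*erfi(sqrt(10)*b/5)


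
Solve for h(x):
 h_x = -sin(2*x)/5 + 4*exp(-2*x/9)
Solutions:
 h(x) = C1 + cos(2*x)/10 - 18*exp(-2*x/9)


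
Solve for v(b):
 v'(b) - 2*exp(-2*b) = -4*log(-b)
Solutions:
 v(b) = C1 - 4*b*log(-b) + 4*b - exp(-2*b)


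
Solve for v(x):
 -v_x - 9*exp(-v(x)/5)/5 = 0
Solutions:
 v(x) = 5*log(C1 - 9*x/25)


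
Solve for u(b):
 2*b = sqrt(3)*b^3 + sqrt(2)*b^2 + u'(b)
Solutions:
 u(b) = C1 - sqrt(3)*b^4/4 - sqrt(2)*b^3/3 + b^2


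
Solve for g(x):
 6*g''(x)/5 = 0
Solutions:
 g(x) = C1 + C2*x


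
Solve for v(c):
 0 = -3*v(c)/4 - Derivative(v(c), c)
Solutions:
 v(c) = C1*exp(-3*c/4)


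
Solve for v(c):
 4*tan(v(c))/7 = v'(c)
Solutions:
 v(c) = pi - asin(C1*exp(4*c/7))
 v(c) = asin(C1*exp(4*c/7))


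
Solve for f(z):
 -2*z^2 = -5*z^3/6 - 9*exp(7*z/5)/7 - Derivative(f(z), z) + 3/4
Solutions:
 f(z) = C1 - 5*z^4/24 + 2*z^3/3 + 3*z/4 - 45*exp(7*z/5)/49


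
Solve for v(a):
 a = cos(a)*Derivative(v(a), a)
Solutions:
 v(a) = C1 + Integral(a/cos(a), a)


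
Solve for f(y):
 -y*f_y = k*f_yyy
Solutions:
 f(y) = C1 + Integral(C2*airyai(y*(-1/k)^(1/3)) + C3*airybi(y*(-1/k)^(1/3)), y)


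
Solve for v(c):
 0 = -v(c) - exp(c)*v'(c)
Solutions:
 v(c) = C1*exp(exp(-c))


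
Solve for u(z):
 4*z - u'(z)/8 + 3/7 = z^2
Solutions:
 u(z) = C1 - 8*z^3/3 + 16*z^2 + 24*z/7


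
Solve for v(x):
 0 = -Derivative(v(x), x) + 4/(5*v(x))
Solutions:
 v(x) = -sqrt(C1 + 40*x)/5
 v(x) = sqrt(C1 + 40*x)/5


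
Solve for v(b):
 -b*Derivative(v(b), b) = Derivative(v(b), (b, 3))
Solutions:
 v(b) = C1 + Integral(C2*airyai(-b) + C3*airybi(-b), b)


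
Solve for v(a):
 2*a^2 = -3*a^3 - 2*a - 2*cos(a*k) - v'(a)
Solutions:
 v(a) = C1 - 3*a^4/4 - 2*a^3/3 - a^2 - 2*sin(a*k)/k


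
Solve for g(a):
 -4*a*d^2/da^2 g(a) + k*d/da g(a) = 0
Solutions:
 g(a) = C1 + a^(re(k)/4 + 1)*(C2*sin(log(a)*Abs(im(k))/4) + C3*cos(log(a)*im(k)/4))


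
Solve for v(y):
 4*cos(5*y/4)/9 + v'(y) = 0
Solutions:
 v(y) = C1 - 16*sin(5*y/4)/45


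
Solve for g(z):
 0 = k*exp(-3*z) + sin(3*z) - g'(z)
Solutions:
 g(z) = C1 - k*exp(-3*z)/3 - cos(3*z)/3


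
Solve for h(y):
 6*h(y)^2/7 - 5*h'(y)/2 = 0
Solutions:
 h(y) = -35/(C1 + 12*y)


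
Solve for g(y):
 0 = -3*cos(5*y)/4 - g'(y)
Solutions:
 g(y) = C1 - 3*sin(5*y)/20


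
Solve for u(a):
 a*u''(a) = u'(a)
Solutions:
 u(a) = C1 + C2*a^2


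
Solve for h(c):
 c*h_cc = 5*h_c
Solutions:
 h(c) = C1 + C2*c^6


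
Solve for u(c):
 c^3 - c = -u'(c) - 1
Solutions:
 u(c) = C1 - c^4/4 + c^2/2 - c


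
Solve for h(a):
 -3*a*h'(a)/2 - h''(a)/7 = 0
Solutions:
 h(a) = C1 + C2*erf(sqrt(21)*a/2)


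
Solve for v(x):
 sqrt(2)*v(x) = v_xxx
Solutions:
 v(x) = C3*exp(2^(1/6)*x) + (C1*sin(2^(1/6)*sqrt(3)*x/2) + C2*cos(2^(1/6)*sqrt(3)*x/2))*exp(-2^(1/6)*x/2)


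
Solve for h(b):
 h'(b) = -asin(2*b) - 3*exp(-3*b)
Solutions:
 h(b) = C1 - b*asin(2*b) - sqrt(1 - 4*b^2)/2 + exp(-3*b)


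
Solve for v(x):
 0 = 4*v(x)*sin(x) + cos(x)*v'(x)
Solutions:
 v(x) = C1*cos(x)^4


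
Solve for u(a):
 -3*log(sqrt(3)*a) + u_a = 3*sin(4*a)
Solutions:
 u(a) = C1 + 3*a*log(a) - 3*a + 3*a*log(3)/2 - 3*cos(4*a)/4


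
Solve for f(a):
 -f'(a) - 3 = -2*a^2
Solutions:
 f(a) = C1 + 2*a^3/3 - 3*a


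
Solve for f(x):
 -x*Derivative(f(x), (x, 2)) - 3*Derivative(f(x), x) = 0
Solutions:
 f(x) = C1 + C2/x^2


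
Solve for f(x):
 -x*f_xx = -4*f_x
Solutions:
 f(x) = C1 + C2*x^5


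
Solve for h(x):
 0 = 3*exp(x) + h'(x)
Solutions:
 h(x) = C1 - 3*exp(x)


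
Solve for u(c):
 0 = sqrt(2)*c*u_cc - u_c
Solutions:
 u(c) = C1 + C2*c^(sqrt(2)/2 + 1)


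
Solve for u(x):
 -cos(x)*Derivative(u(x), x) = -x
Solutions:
 u(x) = C1 + Integral(x/cos(x), x)


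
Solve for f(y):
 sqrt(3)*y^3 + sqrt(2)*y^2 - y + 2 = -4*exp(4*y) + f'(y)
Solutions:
 f(y) = C1 + sqrt(3)*y^4/4 + sqrt(2)*y^3/3 - y^2/2 + 2*y + exp(4*y)


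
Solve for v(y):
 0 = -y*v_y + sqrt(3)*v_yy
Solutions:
 v(y) = C1 + C2*erfi(sqrt(2)*3^(3/4)*y/6)


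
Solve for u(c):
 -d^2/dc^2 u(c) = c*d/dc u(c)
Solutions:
 u(c) = C1 + C2*erf(sqrt(2)*c/2)


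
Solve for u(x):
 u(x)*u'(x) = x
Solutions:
 u(x) = -sqrt(C1 + x^2)
 u(x) = sqrt(C1 + x^2)


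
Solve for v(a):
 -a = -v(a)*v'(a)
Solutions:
 v(a) = -sqrt(C1 + a^2)
 v(a) = sqrt(C1 + a^2)


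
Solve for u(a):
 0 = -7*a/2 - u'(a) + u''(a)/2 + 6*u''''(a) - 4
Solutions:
 u(a) = C1 + C4*exp(a/2) - 7*a^2/4 - 23*a/4 + (C2*sin(sqrt(39)*a/12) + C3*cos(sqrt(39)*a/12))*exp(-a/4)


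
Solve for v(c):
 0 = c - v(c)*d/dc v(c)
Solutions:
 v(c) = -sqrt(C1 + c^2)
 v(c) = sqrt(C1 + c^2)


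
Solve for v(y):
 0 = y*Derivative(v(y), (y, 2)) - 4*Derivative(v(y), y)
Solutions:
 v(y) = C1 + C2*y^5


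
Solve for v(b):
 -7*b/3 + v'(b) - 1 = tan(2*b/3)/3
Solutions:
 v(b) = C1 + 7*b^2/6 + b - log(cos(2*b/3))/2


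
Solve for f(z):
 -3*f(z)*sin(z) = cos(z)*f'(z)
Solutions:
 f(z) = C1*cos(z)^3


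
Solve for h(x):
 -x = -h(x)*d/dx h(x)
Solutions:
 h(x) = -sqrt(C1 + x^2)
 h(x) = sqrt(C1 + x^2)


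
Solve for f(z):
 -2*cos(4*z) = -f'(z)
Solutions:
 f(z) = C1 + sin(4*z)/2


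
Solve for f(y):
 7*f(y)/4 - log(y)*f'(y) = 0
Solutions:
 f(y) = C1*exp(7*li(y)/4)


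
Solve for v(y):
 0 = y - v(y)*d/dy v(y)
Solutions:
 v(y) = -sqrt(C1 + y^2)
 v(y) = sqrt(C1 + y^2)


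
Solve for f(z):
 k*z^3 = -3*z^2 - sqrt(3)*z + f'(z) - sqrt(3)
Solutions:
 f(z) = C1 + k*z^4/4 + z^3 + sqrt(3)*z^2/2 + sqrt(3)*z


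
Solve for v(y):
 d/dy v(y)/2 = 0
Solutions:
 v(y) = C1


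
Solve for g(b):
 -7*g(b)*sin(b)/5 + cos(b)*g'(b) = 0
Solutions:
 g(b) = C1/cos(b)^(7/5)


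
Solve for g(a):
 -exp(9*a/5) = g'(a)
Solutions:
 g(a) = C1 - 5*exp(9*a/5)/9


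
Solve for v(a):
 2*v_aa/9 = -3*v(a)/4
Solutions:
 v(a) = C1*sin(3*sqrt(6)*a/4) + C2*cos(3*sqrt(6)*a/4)


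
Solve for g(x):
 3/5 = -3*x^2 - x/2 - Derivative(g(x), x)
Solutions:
 g(x) = C1 - x^3 - x^2/4 - 3*x/5


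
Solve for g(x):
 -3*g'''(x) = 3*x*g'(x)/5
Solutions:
 g(x) = C1 + Integral(C2*airyai(-5^(2/3)*x/5) + C3*airybi(-5^(2/3)*x/5), x)


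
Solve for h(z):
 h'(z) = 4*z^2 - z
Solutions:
 h(z) = C1 + 4*z^3/3 - z^2/2


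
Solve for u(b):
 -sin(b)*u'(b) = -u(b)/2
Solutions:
 u(b) = C1*(cos(b) - 1)^(1/4)/(cos(b) + 1)^(1/4)


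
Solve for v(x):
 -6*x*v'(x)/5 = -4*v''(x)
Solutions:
 v(x) = C1 + C2*erfi(sqrt(15)*x/10)


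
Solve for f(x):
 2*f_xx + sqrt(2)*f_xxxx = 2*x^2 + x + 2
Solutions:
 f(x) = C1 + C2*x + C3*sin(2^(1/4)*x) + C4*cos(2^(1/4)*x) + x^4/12 + x^3/12 + x^2*(1 - sqrt(2))/2


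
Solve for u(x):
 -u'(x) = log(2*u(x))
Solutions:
 Integral(1/(log(_y) + log(2)), (_y, u(x))) = C1 - x


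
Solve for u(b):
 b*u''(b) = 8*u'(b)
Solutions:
 u(b) = C1 + C2*b^9


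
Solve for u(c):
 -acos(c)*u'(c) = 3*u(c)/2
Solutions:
 u(c) = C1*exp(-3*Integral(1/acos(c), c)/2)


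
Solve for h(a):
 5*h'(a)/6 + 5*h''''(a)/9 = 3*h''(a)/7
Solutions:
 h(a) = C1 + C2*exp(210^(1/3)*a*(6*210^(1/3)/(sqrt(1455265) + 1225)^(1/3) + (sqrt(1455265) + 1225)^(1/3))/140)*sin(3^(1/6)*70^(1/3)*a*(-3^(2/3)*(sqrt(1455265) + 1225)^(1/3) + 18*70^(1/3)/(sqrt(1455265) + 1225)^(1/3))/140) + C3*exp(210^(1/3)*a*(6*210^(1/3)/(sqrt(1455265) + 1225)^(1/3) + (sqrt(1455265) + 1225)^(1/3))/140)*cos(3^(1/6)*70^(1/3)*a*(-3^(2/3)*(sqrt(1455265) + 1225)^(1/3) + 18*70^(1/3)/(sqrt(1455265) + 1225)^(1/3))/140) + C4*exp(-210^(1/3)*a*(6*210^(1/3)/(sqrt(1455265) + 1225)^(1/3) + (sqrt(1455265) + 1225)^(1/3))/70)


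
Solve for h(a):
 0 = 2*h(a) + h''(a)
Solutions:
 h(a) = C1*sin(sqrt(2)*a) + C2*cos(sqrt(2)*a)


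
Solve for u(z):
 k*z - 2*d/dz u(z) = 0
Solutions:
 u(z) = C1 + k*z^2/4


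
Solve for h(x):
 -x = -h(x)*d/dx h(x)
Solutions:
 h(x) = -sqrt(C1 + x^2)
 h(x) = sqrt(C1 + x^2)


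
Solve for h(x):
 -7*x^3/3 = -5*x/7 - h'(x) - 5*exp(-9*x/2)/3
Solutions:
 h(x) = C1 + 7*x^4/12 - 5*x^2/14 + 10*exp(-9*x/2)/27


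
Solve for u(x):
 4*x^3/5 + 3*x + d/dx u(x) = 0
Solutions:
 u(x) = C1 - x^4/5 - 3*x^2/2


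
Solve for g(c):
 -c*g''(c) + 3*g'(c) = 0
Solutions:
 g(c) = C1 + C2*c^4


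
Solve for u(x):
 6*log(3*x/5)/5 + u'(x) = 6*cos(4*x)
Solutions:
 u(x) = C1 - 6*x*log(x)/5 - 6*x*log(3)/5 + 6*x/5 + 6*x*log(5)/5 + 3*sin(4*x)/2


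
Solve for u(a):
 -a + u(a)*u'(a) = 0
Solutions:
 u(a) = -sqrt(C1 + a^2)
 u(a) = sqrt(C1 + a^2)


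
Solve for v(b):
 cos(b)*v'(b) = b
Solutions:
 v(b) = C1 + Integral(b/cos(b), b)


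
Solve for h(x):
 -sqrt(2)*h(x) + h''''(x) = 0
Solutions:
 h(x) = C1*exp(-2^(1/8)*x) + C2*exp(2^(1/8)*x) + C3*sin(2^(1/8)*x) + C4*cos(2^(1/8)*x)


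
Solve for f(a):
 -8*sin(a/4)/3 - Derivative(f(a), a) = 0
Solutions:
 f(a) = C1 + 32*cos(a/4)/3


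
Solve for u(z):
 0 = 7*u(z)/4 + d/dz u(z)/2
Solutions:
 u(z) = C1*exp(-7*z/2)


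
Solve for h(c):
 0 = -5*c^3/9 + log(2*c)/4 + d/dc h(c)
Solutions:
 h(c) = C1 + 5*c^4/36 - c*log(c)/4 - c*log(2)/4 + c/4


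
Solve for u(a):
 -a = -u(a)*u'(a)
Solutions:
 u(a) = -sqrt(C1 + a^2)
 u(a) = sqrt(C1 + a^2)


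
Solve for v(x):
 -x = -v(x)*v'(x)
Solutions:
 v(x) = -sqrt(C1 + x^2)
 v(x) = sqrt(C1 + x^2)


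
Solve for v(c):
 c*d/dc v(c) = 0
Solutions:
 v(c) = C1


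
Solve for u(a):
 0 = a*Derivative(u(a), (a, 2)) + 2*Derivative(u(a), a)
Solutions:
 u(a) = C1 + C2/a


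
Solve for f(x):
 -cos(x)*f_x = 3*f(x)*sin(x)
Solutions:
 f(x) = C1*cos(x)^3


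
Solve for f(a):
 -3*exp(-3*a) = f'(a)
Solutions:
 f(a) = C1 + exp(-3*a)


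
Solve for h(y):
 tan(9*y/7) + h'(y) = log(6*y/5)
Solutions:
 h(y) = C1 + y*log(y) - y*log(5) - y + y*log(6) + 7*log(cos(9*y/7))/9


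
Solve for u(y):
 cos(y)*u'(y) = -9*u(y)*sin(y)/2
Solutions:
 u(y) = C1*cos(y)^(9/2)


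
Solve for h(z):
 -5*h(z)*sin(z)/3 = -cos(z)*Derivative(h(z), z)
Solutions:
 h(z) = C1/cos(z)^(5/3)


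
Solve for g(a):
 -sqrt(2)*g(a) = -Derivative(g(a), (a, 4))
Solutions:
 g(a) = C1*exp(-2^(1/8)*a) + C2*exp(2^(1/8)*a) + C3*sin(2^(1/8)*a) + C4*cos(2^(1/8)*a)


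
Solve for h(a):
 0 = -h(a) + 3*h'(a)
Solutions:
 h(a) = C1*exp(a/3)


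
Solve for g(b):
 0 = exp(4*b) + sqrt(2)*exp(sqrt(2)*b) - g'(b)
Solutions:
 g(b) = C1 + exp(4*b)/4 + exp(sqrt(2)*b)


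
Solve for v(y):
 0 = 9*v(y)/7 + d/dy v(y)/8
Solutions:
 v(y) = C1*exp(-72*y/7)


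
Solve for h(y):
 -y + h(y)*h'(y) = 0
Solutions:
 h(y) = -sqrt(C1 + y^2)
 h(y) = sqrt(C1 + y^2)


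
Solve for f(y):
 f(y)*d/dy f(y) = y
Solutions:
 f(y) = -sqrt(C1 + y^2)
 f(y) = sqrt(C1 + y^2)


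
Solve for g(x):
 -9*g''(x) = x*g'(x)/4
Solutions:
 g(x) = C1 + C2*erf(sqrt(2)*x/12)


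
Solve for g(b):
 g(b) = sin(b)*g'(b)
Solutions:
 g(b) = C1*sqrt(cos(b) - 1)/sqrt(cos(b) + 1)


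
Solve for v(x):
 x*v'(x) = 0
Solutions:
 v(x) = C1


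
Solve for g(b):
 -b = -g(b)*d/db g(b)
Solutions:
 g(b) = -sqrt(C1 + b^2)
 g(b) = sqrt(C1 + b^2)


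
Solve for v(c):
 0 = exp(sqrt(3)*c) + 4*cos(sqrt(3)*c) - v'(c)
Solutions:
 v(c) = C1 + sqrt(3)*exp(sqrt(3)*c)/3 + 4*sqrt(3)*sin(sqrt(3)*c)/3


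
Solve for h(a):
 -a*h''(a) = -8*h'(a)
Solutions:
 h(a) = C1 + C2*a^9


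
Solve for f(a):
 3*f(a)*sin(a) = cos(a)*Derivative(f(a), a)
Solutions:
 f(a) = C1/cos(a)^3


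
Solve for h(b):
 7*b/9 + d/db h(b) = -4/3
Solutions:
 h(b) = C1 - 7*b^2/18 - 4*b/3


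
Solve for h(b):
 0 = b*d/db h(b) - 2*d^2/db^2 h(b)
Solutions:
 h(b) = C1 + C2*erfi(b/2)


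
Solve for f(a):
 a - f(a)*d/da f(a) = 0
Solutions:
 f(a) = -sqrt(C1 + a^2)
 f(a) = sqrt(C1 + a^2)


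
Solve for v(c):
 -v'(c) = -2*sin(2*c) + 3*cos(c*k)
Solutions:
 v(c) = C1 - cos(2*c) - 3*sin(c*k)/k


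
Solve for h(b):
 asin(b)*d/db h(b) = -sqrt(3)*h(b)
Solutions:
 h(b) = C1*exp(-sqrt(3)*Integral(1/asin(b), b))


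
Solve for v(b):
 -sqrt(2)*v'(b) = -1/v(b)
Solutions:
 v(b) = -sqrt(C1 + sqrt(2)*b)
 v(b) = sqrt(C1 + sqrt(2)*b)


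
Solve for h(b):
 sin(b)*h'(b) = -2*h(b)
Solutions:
 h(b) = C1*(cos(b) + 1)/(cos(b) - 1)


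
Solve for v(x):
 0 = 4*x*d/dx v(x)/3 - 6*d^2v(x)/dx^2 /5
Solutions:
 v(x) = C1 + C2*erfi(sqrt(5)*x/3)


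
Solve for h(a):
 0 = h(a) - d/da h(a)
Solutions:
 h(a) = C1*exp(a)


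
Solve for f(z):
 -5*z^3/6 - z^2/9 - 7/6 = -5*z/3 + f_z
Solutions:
 f(z) = C1 - 5*z^4/24 - z^3/27 + 5*z^2/6 - 7*z/6


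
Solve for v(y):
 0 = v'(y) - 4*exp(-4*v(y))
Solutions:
 v(y) = log(-I*(C1 + 16*y)^(1/4))
 v(y) = log(I*(C1 + 16*y)^(1/4))
 v(y) = log(-(C1 + 16*y)^(1/4))
 v(y) = log(C1 + 16*y)/4


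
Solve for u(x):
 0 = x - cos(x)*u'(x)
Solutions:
 u(x) = C1 + Integral(x/cos(x), x)


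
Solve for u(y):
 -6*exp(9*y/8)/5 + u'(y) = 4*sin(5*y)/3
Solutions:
 u(y) = C1 + 16*exp(9*y/8)/15 - 4*cos(5*y)/15


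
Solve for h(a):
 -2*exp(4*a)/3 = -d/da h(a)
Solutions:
 h(a) = C1 + exp(4*a)/6


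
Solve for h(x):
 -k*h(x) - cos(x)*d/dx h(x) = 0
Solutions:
 h(x) = C1*exp(k*(log(sin(x) - 1) - log(sin(x) + 1))/2)


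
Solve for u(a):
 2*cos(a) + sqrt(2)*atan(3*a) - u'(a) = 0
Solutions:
 u(a) = C1 + sqrt(2)*(a*atan(3*a) - log(9*a^2 + 1)/6) + 2*sin(a)


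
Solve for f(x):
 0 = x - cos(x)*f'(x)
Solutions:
 f(x) = C1 + Integral(x/cos(x), x)


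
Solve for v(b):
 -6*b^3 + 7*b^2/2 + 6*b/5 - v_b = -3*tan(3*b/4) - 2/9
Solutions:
 v(b) = C1 - 3*b^4/2 + 7*b^3/6 + 3*b^2/5 + 2*b/9 - 4*log(cos(3*b/4))


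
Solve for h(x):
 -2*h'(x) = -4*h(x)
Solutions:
 h(x) = C1*exp(2*x)


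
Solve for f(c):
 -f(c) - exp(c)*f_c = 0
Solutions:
 f(c) = C1*exp(exp(-c))


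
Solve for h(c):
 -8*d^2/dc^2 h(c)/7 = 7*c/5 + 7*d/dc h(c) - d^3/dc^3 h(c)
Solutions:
 h(c) = C1 + C2*exp(c*(4 - sqrt(359))/7) + C3*exp(c*(4 + sqrt(359))/7) - c^2/10 + 8*c/245


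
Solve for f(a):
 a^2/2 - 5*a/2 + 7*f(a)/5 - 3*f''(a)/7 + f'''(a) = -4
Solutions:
 f(a) = C1*exp(a*(10*10^(1/3)/(49*sqrt(2381) + 2391)^(1/3) + 20 + 10^(2/3)*(49*sqrt(2381) + 2391)^(1/3))/140)*sin(10^(1/3)*sqrt(3)*a*(-10^(1/3)*(49*sqrt(2381) + 2391)^(1/3) + 10/(49*sqrt(2381) + 2391)^(1/3))/140) + C2*exp(a*(10*10^(1/3)/(49*sqrt(2381) + 2391)^(1/3) + 20 + 10^(2/3)*(49*sqrt(2381) + 2391)^(1/3))/140)*cos(10^(1/3)*sqrt(3)*a*(-10^(1/3)*(49*sqrt(2381) + 2391)^(1/3) + 10/(49*sqrt(2381) + 2391)^(1/3))/140) + C3*exp(a*(-10^(2/3)*(49*sqrt(2381) + 2391)^(1/3) - 10*10^(1/3)/(49*sqrt(2381) + 2391)^(1/3) + 10)/70) - 5*a^2/14 + 25*a/14 - 1055/343


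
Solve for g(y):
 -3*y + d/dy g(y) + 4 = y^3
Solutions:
 g(y) = C1 + y^4/4 + 3*y^2/2 - 4*y


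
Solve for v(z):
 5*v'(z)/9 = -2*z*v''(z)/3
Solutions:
 v(z) = C1 + C2*z^(1/6)


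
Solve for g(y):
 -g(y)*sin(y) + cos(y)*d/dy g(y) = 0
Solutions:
 g(y) = C1/cos(y)


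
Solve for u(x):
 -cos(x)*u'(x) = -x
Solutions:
 u(x) = C1 + Integral(x/cos(x), x)


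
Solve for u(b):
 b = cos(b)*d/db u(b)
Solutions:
 u(b) = C1 + Integral(b/cos(b), b)


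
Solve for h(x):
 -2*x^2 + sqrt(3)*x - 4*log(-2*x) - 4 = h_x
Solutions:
 h(x) = C1 - 2*x^3/3 + sqrt(3)*x^2/2 - 4*x*log(-x) - 4*x*log(2)


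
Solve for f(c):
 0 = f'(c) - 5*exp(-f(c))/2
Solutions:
 f(c) = log(C1 + 5*c/2)


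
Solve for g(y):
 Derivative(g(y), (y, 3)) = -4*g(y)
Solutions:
 g(y) = C3*exp(-2^(2/3)*y) + (C1*sin(2^(2/3)*sqrt(3)*y/2) + C2*cos(2^(2/3)*sqrt(3)*y/2))*exp(2^(2/3)*y/2)


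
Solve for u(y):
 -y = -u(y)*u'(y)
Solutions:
 u(y) = -sqrt(C1 + y^2)
 u(y) = sqrt(C1 + y^2)


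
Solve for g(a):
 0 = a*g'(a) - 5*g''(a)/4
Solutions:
 g(a) = C1 + C2*erfi(sqrt(10)*a/5)


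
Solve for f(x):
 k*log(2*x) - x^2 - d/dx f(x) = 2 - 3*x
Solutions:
 f(x) = C1 + k*x*log(x) - k*x + k*x*log(2) - x^3/3 + 3*x^2/2 - 2*x


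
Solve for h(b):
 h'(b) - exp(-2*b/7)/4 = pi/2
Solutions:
 h(b) = C1 + pi*b/2 - 7*exp(-2*b/7)/8


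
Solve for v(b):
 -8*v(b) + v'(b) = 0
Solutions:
 v(b) = C1*exp(8*b)


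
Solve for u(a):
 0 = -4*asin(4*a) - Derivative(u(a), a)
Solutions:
 u(a) = C1 - 4*a*asin(4*a) - sqrt(1 - 16*a^2)


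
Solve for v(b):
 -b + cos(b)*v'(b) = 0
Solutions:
 v(b) = C1 + Integral(b/cos(b), b)


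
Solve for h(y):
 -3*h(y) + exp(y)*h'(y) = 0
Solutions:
 h(y) = C1*exp(-3*exp(-y))


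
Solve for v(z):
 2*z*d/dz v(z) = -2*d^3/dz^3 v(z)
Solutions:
 v(z) = C1 + Integral(C2*airyai(-z) + C3*airybi(-z), z)


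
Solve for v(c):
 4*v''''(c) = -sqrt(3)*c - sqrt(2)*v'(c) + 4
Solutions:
 v(c) = C1 + C4*exp(-sqrt(2)*c/2) - sqrt(6)*c^2/4 + 2*sqrt(2)*c + (C2*sin(sqrt(6)*c/4) + C3*cos(sqrt(6)*c/4))*exp(sqrt(2)*c/4)


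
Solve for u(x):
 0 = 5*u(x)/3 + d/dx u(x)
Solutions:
 u(x) = C1*exp(-5*x/3)


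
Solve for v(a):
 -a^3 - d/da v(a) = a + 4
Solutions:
 v(a) = C1 - a^4/4 - a^2/2 - 4*a


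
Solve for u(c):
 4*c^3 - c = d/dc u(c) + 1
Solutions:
 u(c) = C1 + c^4 - c^2/2 - c


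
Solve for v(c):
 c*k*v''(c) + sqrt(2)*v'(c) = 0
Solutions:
 v(c) = C1 + c^(((re(k) - sqrt(2))*re(k) + im(k)^2)/(re(k)^2 + im(k)^2))*(C2*sin(sqrt(2)*log(c)*Abs(im(k))/(re(k)^2 + im(k)^2)) + C3*cos(sqrt(2)*log(c)*im(k)/(re(k)^2 + im(k)^2)))


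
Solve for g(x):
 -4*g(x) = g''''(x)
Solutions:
 g(x) = (C1*sin(x) + C2*cos(x))*exp(-x) + (C3*sin(x) + C4*cos(x))*exp(x)


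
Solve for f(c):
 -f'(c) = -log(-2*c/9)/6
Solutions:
 f(c) = C1 + c*log(-c)/6 + c*(-2*log(3) - 1 + log(2))/6


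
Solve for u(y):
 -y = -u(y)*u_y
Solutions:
 u(y) = -sqrt(C1 + y^2)
 u(y) = sqrt(C1 + y^2)


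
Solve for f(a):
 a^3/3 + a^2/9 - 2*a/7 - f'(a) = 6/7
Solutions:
 f(a) = C1 + a^4/12 + a^3/27 - a^2/7 - 6*a/7


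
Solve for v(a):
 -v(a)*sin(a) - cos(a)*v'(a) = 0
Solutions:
 v(a) = C1*cos(a)


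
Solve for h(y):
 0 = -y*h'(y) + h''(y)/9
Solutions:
 h(y) = C1 + C2*erfi(3*sqrt(2)*y/2)


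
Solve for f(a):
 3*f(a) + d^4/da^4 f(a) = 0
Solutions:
 f(a) = (C1*sin(sqrt(2)*3^(1/4)*a/2) + C2*cos(sqrt(2)*3^(1/4)*a/2))*exp(-sqrt(2)*3^(1/4)*a/2) + (C3*sin(sqrt(2)*3^(1/4)*a/2) + C4*cos(sqrt(2)*3^(1/4)*a/2))*exp(sqrt(2)*3^(1/4)*a/2)


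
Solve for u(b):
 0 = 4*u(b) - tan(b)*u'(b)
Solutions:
 u(b) = C1*sin(b)^4


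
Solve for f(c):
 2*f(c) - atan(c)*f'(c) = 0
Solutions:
 f(c) = C1*exp(2*Integral(1/atan(c), c))


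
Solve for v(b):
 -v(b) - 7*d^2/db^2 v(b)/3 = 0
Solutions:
 v(b) = C1*sin(sqrt(21)*b/7) + C2*cos(sqrt(21)*b/7)


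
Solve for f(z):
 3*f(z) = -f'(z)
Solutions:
 f(z) = C1*exp(-3*z)


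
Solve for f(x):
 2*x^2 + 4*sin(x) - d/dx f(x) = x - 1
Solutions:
 f(x) = C1 + 2*x^3/3 - x^2/2 + x - 4*cos(x)


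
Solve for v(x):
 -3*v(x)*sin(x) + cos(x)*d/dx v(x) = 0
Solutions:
 v(x) = C1/cos(x)^3


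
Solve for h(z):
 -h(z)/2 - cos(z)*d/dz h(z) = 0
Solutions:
 h(z) = C1*(sin(z) - 1)^(1/4)/(sin(z) + 1)^(1/4)


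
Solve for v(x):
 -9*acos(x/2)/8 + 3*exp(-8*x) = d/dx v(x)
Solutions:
 v(x) = C1 - 9*x*acos(x/2)/8 + 9*sqrt(4 - x^2)/8 - 3*exp(-8*x)/8


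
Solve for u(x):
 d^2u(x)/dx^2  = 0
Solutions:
 u(x) = C1 + C2*x


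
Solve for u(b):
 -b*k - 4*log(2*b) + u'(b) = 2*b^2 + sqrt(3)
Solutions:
 u(b) = C1 + 2*b^3/3 + b^2*k/2 + 4*b*log(b) - 4*b + sqrt(3)*b + b*log(16)


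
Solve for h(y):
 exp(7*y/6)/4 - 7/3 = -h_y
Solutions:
 h(y) = C1 + 7*y/3 - 3*exp(7*y/6)/14


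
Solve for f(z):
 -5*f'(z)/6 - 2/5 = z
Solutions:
 f(z) = C1 - 3*z^2/5 - 12*z/25


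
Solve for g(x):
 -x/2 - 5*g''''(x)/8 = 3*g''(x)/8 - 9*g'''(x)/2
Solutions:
 g(x) = C1 + C2*x + C3*exp(x*(18 - sqrt(309))/5) + C4*exp(x*(sqrt(309) + 18)/5) - 2*x^3/9 - 8*x^2


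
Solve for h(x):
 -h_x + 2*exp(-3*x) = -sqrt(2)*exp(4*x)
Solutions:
 h(x) = C1 + sqrt(2)*exp(4*x)/4 - 2*exp(-3*x)/3


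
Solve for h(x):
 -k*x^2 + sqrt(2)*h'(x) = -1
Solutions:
 h(x) = C1 + sqrt(2)*k*x^3/6 - sqrt(2)*x/2


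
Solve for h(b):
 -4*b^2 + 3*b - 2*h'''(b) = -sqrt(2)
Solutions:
 h(b) = C1 + C2*b + C3*b^2 - b^5/30 + b^4/16 + sqrt(2)*b^3/12


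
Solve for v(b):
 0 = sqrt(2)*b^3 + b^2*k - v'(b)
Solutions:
 v(b) = C1 + sqrt(2)*b^4/4 + b^3*k/3


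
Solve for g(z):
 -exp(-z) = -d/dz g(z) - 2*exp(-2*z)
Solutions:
 g(z) = C1 - exp(-z) + exp(-2*z)


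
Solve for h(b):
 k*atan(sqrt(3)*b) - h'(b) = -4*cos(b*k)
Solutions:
 h(b) = C1 + k*(b*atan(sqrt(3)*b) - sqrt(3)*log(3*b^2 + 1)/6) + 4*Piecewise((sin(b*k)/k, Ne(k, 0)), (b, True))


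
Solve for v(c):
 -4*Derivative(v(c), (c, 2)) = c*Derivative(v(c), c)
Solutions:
 v(c) = C1 + C2*erf(sqrt(2)*c/4)


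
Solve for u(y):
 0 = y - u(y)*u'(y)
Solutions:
 u(y) = -sqrt(C1 + y^2)
 u(y) = sqrt(C1 + y^2)


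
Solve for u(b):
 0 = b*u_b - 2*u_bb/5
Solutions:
 u(b) = C1 + C2*erfi(sqrt(5)*b/2)


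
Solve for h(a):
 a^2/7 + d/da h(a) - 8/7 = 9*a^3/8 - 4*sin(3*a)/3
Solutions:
 h(a) = C1 + 9*a^4/32 - a^3/21 + 8*a/7 + 4*cos(3*a)/9


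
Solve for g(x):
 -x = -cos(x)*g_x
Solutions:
 g(x) = C1 + Integral(x/cos(x), x)


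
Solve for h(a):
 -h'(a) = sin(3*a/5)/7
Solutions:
 h(a) = C1 + 5*cos(3*a/5)/21


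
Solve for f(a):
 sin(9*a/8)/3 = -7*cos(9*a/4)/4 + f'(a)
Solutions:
 f(a) = C1 + 7*sin(9*a/4)/9 - 8*cos(9*a/8)/27


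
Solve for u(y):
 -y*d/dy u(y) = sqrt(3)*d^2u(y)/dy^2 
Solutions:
 u(y) = C1 + C2*erf(sqrt(2)*3^(3/4)*y/6)


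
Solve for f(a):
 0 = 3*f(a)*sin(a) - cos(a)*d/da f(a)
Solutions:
 f(a) = C1/cos(a)^3


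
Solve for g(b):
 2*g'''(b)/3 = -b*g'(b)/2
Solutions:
 g(b) = C1 + Integral(C2*airyai(-6^(1/3)*b/2) + C3*airybi(-6^(1/3)*b/2), b)
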